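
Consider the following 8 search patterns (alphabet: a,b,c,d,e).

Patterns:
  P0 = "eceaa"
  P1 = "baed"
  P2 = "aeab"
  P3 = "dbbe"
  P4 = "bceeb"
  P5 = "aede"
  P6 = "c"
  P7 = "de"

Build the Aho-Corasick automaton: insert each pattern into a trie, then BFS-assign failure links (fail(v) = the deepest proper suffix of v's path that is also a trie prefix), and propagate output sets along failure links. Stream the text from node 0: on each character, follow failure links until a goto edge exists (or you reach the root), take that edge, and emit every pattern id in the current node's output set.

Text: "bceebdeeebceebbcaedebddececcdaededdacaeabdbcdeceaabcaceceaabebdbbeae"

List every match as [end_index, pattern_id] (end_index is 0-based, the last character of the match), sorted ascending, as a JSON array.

Build:
Trie nodes:
  0='ε' goto a→10 b→6 c→24 d→14 e→1
  1='e' goto c→2
  2='ec' goto e→3
  3='ece' goto a→4
  4='ecea' goto a→5
  5='eceaa' goto ·  ←P0
  6='b' goto a→7 c→18
  7='ba' goto e→8
  8='bae' goto d→9
  9='baed' goto ·  ←P1
  10='a' goto e→11
  11='ae' goto a→12 d→22
  12='aea' goto b→13
  13='aeab' goto ·  ←P2
  14='d' goto b→15 e→25
  15='db' goto b→16
  16='dbb' goto e→17
  17='dbbe' goto ·  ←P3
  18='bc' goto e→19
  19='bce' goto e→20
  20='bcee' goto b→21
  21='bceeb' goto ·  ←P4
  22='aed' goto e→23
  23='aede' goto ·  ←P5
  24='c' goto ·  ←P6
  25='de' goto ·  ←P7

Failure links (BFS by depth):
  n1('e'): parent n0 fail=0; on 'e' 0 → fail=0;  out ∅∪∅=∅
  n6('b'): parent n0 fail=0; on 'b' 0 → fail=0;  out ∅∪∅=∅
  n10('a'): parent n0 fail=0; on 'a' 0 → fail=0;  out ∅∪∅=∅
  n14('d'): parent n0 fail=0; on 'd' 0 → fail=0;  out ∅∪∅=∅
  n24('c'): parent n0 fail=0; on 'c' 0 → fail=0;  out {6}∪∅={6}
  n2('ec'): parent n1 fail=0; on 'c' 0 → fail=24;  out ∅∪{6}={6}
  n7('ba'): parent n6 fail=0; on 'a' 0 → fail=10;  out ∅∪∅=∅
  n11('ae'): parent n10 fail=0; on 'e' 0 → fail=1;  out ∅∪∅=∅
  n15('db'): parent n14 fail=0; on 'b' 0 → fail=6;  out ∅∪∅=∅
  n18('bc'): parent n6 fail=0; on 'c' 0 → fail=24;  out ∅∪{6}={6}
  n25('de'): parent n14 fail=0; on 'e' 0 → fail=1;  out {7}∪∅={7}
  n3('ece'): parent n2 fail=24; on 'e' 24→0 → fail=1;  out ∅∪∅=∅
  n8('bae'): parent n7 fail=10; on 'e' 10 → fail=11;  out ∅∪∅=∅
  n12('aea'): parent n11 fail=1; on 'a' 1→0 → fail=10;  out ∅∪∅=∅
  n16('dbb'): parent n15 fail=6; on 'b' 6→0 → fail=6;  out ∅∪∅=∅
  n19('bce'): parent n18 fail=24; on 'e' 24→0 → fail=1;  out ∅∪∅=∅
  n22('aed'): parent n11 fail=1; on 'd' 1→0 → fail=14;  out ∅∪∅=∅
  n4('ecea'): parent n3 fail=1; on 'a' 1→0 → fail=10;  out ∅∪∅=∅
  n9('baed'): parent n8 fail=11; on 'd' 11 → fail=22;  out {1}∪∅={1}
  n13('aeab'): parent n12 fail=10; on 'b' 10→0 → fail=6;  out {2}∪∅={2}
  n17('dbbe'): parent n16 fail=6; on 'e' 6→0 → fail=1;  out {3}∪∅={3}
  n20('bcee'): parent n19 fail=1; on 'e' 1→0 → fail=1;  out ∅∪∅=∅
  n23('aede'): parent n22 fail=14; on 'e' 14 → fail=25;  out {5}∪{7}={5,7}
  n5('eceaa'): parent n4 fail=10; on 'a' 10→0 → fail=10;  out {0}∪∅={0}
  n21('bceeb'): parent n20 fail=1; on 'b' 1→0 → fail=6;  out {4}∪∅={4}

Text stream:
i=0 'b': node 0→6
i=1 'c': node 6→18  emit P6@[1:1]
i=2 'e': node 18→19
i=3 'e': node 19→20
i=4 'b': node 20→21  emit P4@[0:4]
i=5 'd': node 21→14 ·f
i=6 'e': node 14→25  emit P7@[5:6]
i=7 'e': node 25→1 ·f
i=8 'e': node 1→1 ·f
i=9 'b': node 1→6 ·f
i=10 'c': node 6→18  emit P6@[10:10]
i=11 'e': node 18→19
i=12 'e': node 19→20
i=13 'b': node 20→21  emit P4@[9:13]
i=14 'b': node 21→6 ·f
i=15 'c': node 6→18  emit P6@[15:15]
i=16 'a': node 18→10 ·f
i=17 'e': node 10→11
i=18 'd': node 11→22
i=19 'e': node 22→23  emit P5@[16:19],P7@[18:19]
i=20 'b': node 23→6 ·f
i=21 'd': node 6→14 ·f
i=22 'd': node 14→14 ·f
i=23 'e': node 14→25  emit P7@[22:23]
i=24 'c': node 25→2 ·f  emit P6@[24:24]
i=25 'e': node 2→3
i=26 'c': node 3→2 ·f  emit P6@[26:26]
i=27 'c': node 2→24 ·f  emit P6@[27:27]
i=28 'd': node 24→14 ·f
i=29 'a': node 14→10 ·f
i=30 'e': node 10→11
i=31 'd': node 11→22
i=32 'e': node 22→23  emit P5@[29:32],P7@[31:32]
i=33 'd': node 23→14 ·f
i=34 'd': node 14→14 ·f
i=35 'a': node 14→10 ·f
i=36 'c': node 10→24 ·f  emit P6@[36:36]
i=37 'a': node 24→10 ·f
i=38 'e': node 10→11
i=39 'a': node 11→12
i=40 'b': node 12→13  emit P2@[37:40]
i=41 'd': node 13→14 ·f
i=42 'b': node 14→15
i=43 'c': node 15→18 ·f  emit P6@[43:43]
i=44 'd': node 18→14 ·f
i=45 'e': node 14→25  emit P7@[44:45]
i=46 'c': node 25→2 ·f  emit P6@[46:46]
i=47 'e': node 2→3
i=48 'a': node 3→4
i=49 'a': node 4→5  emit P0@[45:49]
i=50 'b': node 5→6 ·f
i=51 'c': node 6→18  emit P6@[51:51]
i=52 'a': node 18→10 ·f
i=53 'c': node 10→24 ·f  emit P6@[53:53]
i=54 'e': node 24→1 ·f
i=55 'c': node 1→2  emit P6@[55:55]
i=56 'e': node 2→3
i=57 'a': node 3→4
i=58 'a': node 4→5  emit P0@[54:58]
i=59 'b': node 5→6 ·f
i=60 'e': node 6→1 ·f
i=61 'b': node 1→6 ·f
i=62 'd': node 6→14 ·f
i=63 'b': node 14→15
i=64 'b': node 15→16
i=65 'e': node 16→17  emit P3@[62:65]
i=66 'a': node 17→10 ·f
i=67 'e': node 10→11

All matches (sorted): [[1,6],[4,4],[6,7],[10,6],[13,4],[15,6],[19,5],[19,7],[23,7],[24,6],[26,6],[27,6],[32,5],[32,7],[36,6],[40,2],[43,6],[45,7],[46,6],[49,0],[51,6],[53,6],[55,6],[58,0],[65,3]]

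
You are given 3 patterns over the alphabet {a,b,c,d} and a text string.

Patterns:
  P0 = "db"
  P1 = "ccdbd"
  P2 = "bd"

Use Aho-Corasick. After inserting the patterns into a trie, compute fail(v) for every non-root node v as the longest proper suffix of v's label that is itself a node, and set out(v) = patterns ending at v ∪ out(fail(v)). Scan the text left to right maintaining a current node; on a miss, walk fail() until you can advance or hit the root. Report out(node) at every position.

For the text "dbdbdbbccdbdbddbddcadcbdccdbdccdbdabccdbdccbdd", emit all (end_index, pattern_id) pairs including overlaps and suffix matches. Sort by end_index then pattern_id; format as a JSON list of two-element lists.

Construct AC machine:
Trie nodes:
  0='ε' goto b→8 c→3 d→1
  1='d' goto b→2
  2='db' goto ·  [P0 ends]
  3='c' goto c→4
  4='cc' goto d→5
  5='ccd' goto b→6
  6='ccdb' goto d→7
  7='ccdbd' goto ·  [P1 ends]
  8='b' goto d→9
  9='bd' goto ·  [P2 ends]

Failure links (BFS by depth):
  fail(1) 'd': from fail(0)=0 chase 'd': 0 ⇒ 0;  out=∅∪out(0)=∅
  fail(3) 'c': from fail(0)=0 chase 'c': 0 ⇒ 0;  out=∅∪out(0)=∅
  fail(8) 'b': from fail(0)=0 chase 'b': 0 ⇒ 0;  out=∅∪out(0)=∅
  fail(2) 'db': from fail(1)=0 chase 'b': 0 ⇒ 8;  out={0}∪out(8)={0}
  fail(4) 'cc': from fail(3)=0 chase 'c': 0 ⇒ 3;  out=∅∪out(3)=∅
  fail(9) 'bd': from fail(8)=0 chase 'd': 0 ⇒ 1;  out={2}∪out(1)={2}
  fail(5) 'ccd': from fail(4)=3 chase 'd': 3→0 ⇒ 1;  out=∅∪out(1)=∅
  fail(6) 'ccdb': from fail(5)=1 chase 'b': 1 ⇒ 2;  out=∅∪out(2)={0}
  fail(7) 'ccdbd': from fail(6)=2 chase 'd': 2→8 ⇒ 9;  out={1}∪out(9)={1,2}

Text stream:
i=0 'd': node 0→1
i=1 'b': node 1→2  → match P0@[0:1]
i=2 'd': node 2→9 ·f  → match P2@[1:2]
i=3 'b': node 9→2 ·f  → match P0@[2:3]
i=4 'd': node 2→9 ·f  → match P2@[3:4]
i=5 'b': node 9→2 ·f  → match P0@[4:5]
i=6 'b': node 2→8 ·f
i=7 'c': node 8→3 ·f
i=8 'c': node 3→4
i=9 'd': node 4→5
i=10 'b': node 5→6  → match P0@[9:10]
i=11 'd': node 6→7  → match P1@[7:11],P2@[10:11]
i=12 'b': node 7→2 ·f  → match P0@[11:12]
i=13 'd': node 2→9 ·f  → match P2@[12:13]
i=14 'd': node 9→1 ·f
i=15 'b': node 1→2  → match P0@[14:15]
i=16 'd': node 2→9 ·f  → match P2@[15:16]
i=17 'd': node 9→1 ·f
i=18 'c': node 1→3 ·f
i=19 'a': node 3→0 ·f
i=20 'd': node 0→1
i=21 'c': node 1→3 ·f
i=22 'b': node 3→8 ·f
i=23 'd': node 8→9  → match P2@[22:23]
i=24 'c': node 9→3 ·f
i=25 'c': node 3→4
i=26 'd': node 4→5
i=27 'b': node 5→6  → match P0@[26:27]
i=28 'd': node 6→7  → match P1@[24:28],P2@[27:28]
i=29 'c': node 7→3 ·f
i=30 'c': node 3→4
i=31 'd': node 4→5
i=32 'b': node 5→6  → match P0@[31:32]
i=33 'd': node 6→7  → match P1@[29:33],P2@[32:33]
i=34 'a': node 7→0 ·f
i=35 'b': node 0→8
i=36 'c': node 8→3 ·f
i=37 'c': node 3→4
i=38 'd': node 4→5
i=39 'b': node 5→6  → match P0@[38:39]
i=40 'd': node 6→7  → match P1@[36:40],P2@[39:40]
i=41 'c': node 7→3 ·f
i=42 'c': node 3→4
i=43 'b': node 4→8 ·f
i=44 'd': node 8→9  → match P2@[43:44]
i=45 'd': node 9→1 ·f

Matches: [[1,0],[2,2],[3,0],[4,2],[5,0],[10,0],[11,1],[11,2],[12,0],[13,2],[15,0],[16,2],[23,2],[27,0],[28,1],[28,2],[32,0],[33,1],[33,2],[39,0],[40,1],[40,2],[44,2]]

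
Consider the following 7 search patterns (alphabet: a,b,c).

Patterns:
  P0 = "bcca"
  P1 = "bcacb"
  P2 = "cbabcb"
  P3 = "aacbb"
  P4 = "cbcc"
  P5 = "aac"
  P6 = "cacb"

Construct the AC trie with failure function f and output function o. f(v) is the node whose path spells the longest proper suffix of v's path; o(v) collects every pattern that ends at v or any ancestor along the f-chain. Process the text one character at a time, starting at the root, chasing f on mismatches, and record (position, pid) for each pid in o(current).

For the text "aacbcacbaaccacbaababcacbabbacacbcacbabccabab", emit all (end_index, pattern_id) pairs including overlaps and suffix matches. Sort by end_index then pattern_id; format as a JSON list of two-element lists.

Build:
Trie nodes:
  0='ε' goto a→14 b→1 c→8
  1='b' goto c→2
  2='bc' goto a→5 c→3
  3='bcc' goto a→4
  4='bcca' goto ·  [P0 ends]
  5='bca' goto c→6
  6='bcac' goto b→7
  7='bcacb' goto ·  [P1 ends]
  8='c' goto a→21 b→9
  9='cb' goto a→10 c→19
  10='cba' goto b→11
  11='cbab' goto c→12
  12='cbabc' goto b→13
  13='cbabcb' goto ·  [P2 ends]
  14='a' goto a→15
  15='aa' goto c→16
  16='aac' goto b→17  [P5 ends]
  17='aacb' goto b→18
  18='aacbb' goto ·  [P3 ends]
  19='cbc' goto c→20
  20='cbcc' goto ·  [P4 ends]
  21='ca' goto c→22
  22='cac' goto b→23
  23='cacb' goto ·  [P6 ends]

BFS fail/out derivation:
  fail(1) 'b': from fail(0)=0 chase 'b': 0 ⇒ 0;  out=∅∪out(0)=∅
  fail(8) 'c': from fail(0)=0 chase 'c': 0 ⇒ 0;  out=∅∪out(0)=∅
  fail(14) 'a': from fail(0)=0 chase 'a': 0 ⇒ 0;  out=∅∪out(0)=∅
  fail(2) 'bc': from fail(1)=0 chase 'c': 0 ⇒ 8;  out=∅∪out(8)=∅
  fail(9) 'cb': from fail(8)=0 chase 'b': 0 ⇒ 1;  out=∅∪out(1)=∅
  fail(15) 'aa': from fail(14)=0 chase 'a': 0 ⇒ 14;  out=∅∪out(14)=∅
  fail(21) 'ca': from fail(8)=0 chase 'a': 0 ⇒ 14;  out=∅∪out(14)=∅
  fail(3) 'bcc': from fail(2)=8 chase 'c': 8→0 ⇒ 8;  out=∅∪out(8)=∅
  fail(5) 'bca': from fail(2)=8 chase 'a': 8 ⇒ 21;  out=∅∪out(21)=∅
  fail(10) 'cba': from fail(9)=1 chase 'a': 1→0 ⇒ 14;  out=∅∪out(14)=∅
  fail(16) 'aac': from fail(15)=14 chase 'c': 14→0 ⇒ 8;  out={5}∪out(8)={5}
  fail(19) 'cbc': from fail(9)=1 chase 'c': 1 ⇒ 2;  out=∅∪out(2)=∅
  fail(22) 'cac': from fail(21)=14 chase 'c': 14→0 ⇒ 8;  out=∅∪out(8)=∅
  fail(4) 'bcca': from fail(3)=8 chase 'a': 8 ⇒ 21;  out={0}∪out(21)={0}
  fail(6) 'bcac': from fail(5)=21 chase 'c': 21 ⇒ 22;  out=∅∪out(22)=∅
  fail(11) 'cbab': from fail(10)=14 chase 'b': 14→0 ⇒ 1;  out=∅∪out(1)=∅
  fail(17) 'aacb': from fail(16)=8 chase 'b': 8 ⇒ 9;  out=∅∪out(9)=∅
  fail(20) 'cbcc': from fail(19)=2 chase 'c': 2 ⇒ 3;  out={4}∪out(3)={4}
  fail(23) 'cacb': from fail(22)=8 chase 'b': 8 ⇒ 9;  out={6}∪out(9)={6}
  fail(7) 'bcacb': from fail(6)=22 chase 'b': 22 ⇒ 23;  out={1}∪out(23)={1,6}
  fail(12) 'cbabc': from fail(11)=1 chase 'c': 1 ⇒ 2;  out=∅∪out(2)=∅
  fail(18) 'aacbb': from fail(17)=9 chase 'b': 9→1→0 ⇒ 1;  out={3}∪out(1)={3}
  fail(13) 'cbabcb': from fail(12)=2 chase 'b': 2→8 ⇒ 9;  out={2}∪out(9)={2}

Scan:
[0] read 'a'  n0⇒n14
[1] read 'a'  n14⇒n15
[2] read 'c'  n15⇒n16  emit P5@[0:2]
[3] read 'b'  n16⇒n17
[4] read 'c'  n17⇒n19 (via fail)
[5] read 'a'  n19⇒n5 (via fail)
[6] read 'c'  n5⇒n6
[7] read 'b'  n6⇒n7  emit P1@[3:7],P6@[4:7]
[8] read 'a'  n7⇒n10 (via fail)
[9] read 'a'  n10⇒n15 (via fail)
[10] read 'c'  n15⇒n16  emit P5@[8:10]
[11] read 'c'  n16⇒n8 (via fail)
[12] read 'a'  n8⇒n21
[13] read 'c'  n21⇒n22
[14] read 'b'  n22⇒n23  emit P6@[11:14]
[15] read 'a'  n23⇒n10 (via fail)
[16] read 'a'  n10⇒n15 (via fail)
[17] read 'b'  n15⇒n1 (via fail)
[18] read 'a'  n1⇒n14 (via fail)
[19] read 'b'  n14⇒n1 (via fail)
[20] read 'c'  n1⇒n2
[21] read 'a'  n2⇒n5
[22] read 'c'  n5⇒n6
[23] read 'b'  n6⇒n7  emit P1@[19:23],P6@[20:23]
[24] read 'a'  n7⇒n10 (via fail)
[25] read 'b'  n10⇒n11
[26] read 'b'  n11⇒n1 (via fail)
[27] read 'a'  n1⇒n14 (via fail)
[28] read 'c'  n14⇒n8 (via fail)
[29] read 'a'  n8⇒n21
[30] read 'c'  n21⇒n22
[31] read 'b'  n22⇒n23  emit P6@[28:31]
[32] read 'c'  n23⇒n19 (via fail)
[33] read 'a'  n19⇒n5 (via fail)
[34] read 'c'  n5⇒n6
[35] read 'b'  n6⇒n7  emit P1@[31:35],P6@[32:35]
[36] read 'a'  n7⇒n10 (via fail)
[37] read 'b'  n10⇒n11
[38] read 'c'  n11⇒n12
[39] read 'c'  n12⇒n3 (via fail)
[40] read 'a'  n3⇒n4  emit P0@[37:40]
[41] read 'b'  n4⇒n1 (via fail)
[42] read 'a'  n1⇒n14 (via fail)
[43] read 'b'  n14⇒n1 (via fail)

Matches: [[2,5],[7,1],[7,6],[10,5],[14,6],[23,1],[23,6],[31,6],[35,1],[35,6],[40,0]]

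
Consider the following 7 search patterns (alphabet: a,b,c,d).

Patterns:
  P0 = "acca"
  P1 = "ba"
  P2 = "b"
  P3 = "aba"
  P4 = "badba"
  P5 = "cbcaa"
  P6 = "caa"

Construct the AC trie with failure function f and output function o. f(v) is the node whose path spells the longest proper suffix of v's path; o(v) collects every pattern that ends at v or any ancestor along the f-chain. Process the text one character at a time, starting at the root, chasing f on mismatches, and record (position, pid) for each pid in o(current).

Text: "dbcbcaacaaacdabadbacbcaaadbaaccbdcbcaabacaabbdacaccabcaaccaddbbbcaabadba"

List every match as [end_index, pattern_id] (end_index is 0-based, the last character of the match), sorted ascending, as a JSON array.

Construct AC machine:
Trie nodes:
  n0 'ε': a→1 b→5 c→12
  n1 'a': b→7 c→2
  n2 'ac': c→3
  n3 'acc': a→4
  n4 'acca': ·  ←P0
  n5 'b': a→6  ←P2
  n6 'ba': d→9  ←P1
  n7 'ab': a→8
  n8 'aba': ·  ←P3
  n9 'bad': b→10
  n10 'badb': a→11
  n11 'badba': ·  ←P4
  n12 'c': a→17 b→13
  n13 'cb': c→14
  n14 'cbc': a→15
  n15 'cbca': a→16
  n16 'cbcaa': ·  ←P5
  n17 'ca': a→18
  n18 'caa': ·  ←P6

Failure links (BFS by depth):
  fail(1) 'a': from fail(0)=0 chase 'a': 0 ⇒ 0;  out=∅∪out(0)=∅
  fail(5) 'b': from fail(0)=0 chase 'b': 0 ⇒ 0;  out={2}∪out(0)={2}
  fail(12) 'c': from fail(0)=0 chase 'c': 0 ⇒ 0;  out=∅∪out(0)=∅
  fail(2) 'ac': from fail(1)=0 chase 'c': 0 ⇒ 12;  out=∅∪out(12)=∅
  fail(6) 'ba': from fail(5)=0 chase 'a': 0 ⇒ 1;  out={1}∪out(1)={1}
  fail(7) 'ab': from fail(1)=0 chase 'b': 0 ⇒ 5;  out=∅∪out(5)={2}
  fail(13) 'cb': from fail(12)=0 chase 'b': 0 ⇒ 5;  out=∅∪out(5)={2}
  fail(17) 'ca': from fail(12)=0 chase 'a': 0 ⇒ 1;  out=∅∪out(1)=∅
  fail(3) 'acc': from fail(2)=12 chase 'c': 12→0 ⇒ 12;  out=∅∪out(12)=∅
  fail(8) 'aba': from fail(7)=5 chase 'a': 5 ⇒ 6;  out={3}∪out(6)={1,3}
  fail(9) 'bad': from fail(6)=1 chase 'd': 1→0 ⇒ 0;  out=∅∪out(0)=∅
  fail(14) 'cbc': from fail(13)=5 chase 'c': 5→0 ⇒ 12;  out=∅∪out(12)=∅
  fail(18) 'caa': from fail(17)=1 chase 'a': 1→0 ⇒ 1;  out={6}∪out(1)={6}
  fail(4) 'acca': from fail(3)=12 chase 'a': 12 ⇒ 17;  out={0}∪out(17)={0}
  fail(10) 'badb': from fail(9)=0 chase 'b': 0 ⇒ 5;  out=∅∪out(5)={2}
  fail(15) 'cbca': from fail(14)=12 chase 'a': 12 ⇒ 17;  out=∅∪out(17)=∅
  fail(11) 'badba': from fail(10)=5 chase 'a': 5 ⇒ 6;  out={4}∪out(6)={1,4}
  fail(16) 'cbcaa': from fail(15)=17 chase 'a': 17 ⇒ 18;  out={5}∪out(18)={5,6}

Run:
[0] read 'd'  n0⇒n0
[1] read 'b'  n0⇒n5  emit P2@[1:1]
[2] read 'c'  n5⇒n12 ·f
[3] read 'b'  n12⇒n13  emit P2@[3:3]
[4] read 'c'  n13⇒n14
[5] read 'a'  n14⇒n15
[6] read 'a'  n15⇒n16  emit P5@[2:6],P6@[4:6]
[7] read 'c'  n16⇒n2 ·f
[8] read 'a'  n2⇒n17 ·f
[9] read 'a'  n17⇒n18  emit P6@[7:9]
[10] read 'a'  n18⇒n1 ·f
[11] read 'c'  n1⇒n2
[12] read 'd'  n2⇒n0 ·f
[13] read 'a'  n0⇒n1
[14] read 'b'  n1⇒n7  emit P2@[14:14]
[15] read 'a'  n7⇒n8  emit P1@[14:15],P3@[13:15]
[16] read 'd'  n8⇒n9 ·f
[17] read 'b'  n9⇒n10  emit P2@[17:17]
[18] read 'a'  n10⇒n11  emit P1@[17:18],P4@[14:18]
[19] read 'c'  n11⇒n2 ·f
[20] read 'b'  n2⇒n13 ·f  emit P2@[20:20]
[21] read 'c'  n13⇒n14
[22] read 'a'  n14⇒n15
[23] read 'a'  n15⇒n16  emit P5@[19:23],P6@[21:23]
[24] read 'a'  n16⇒n1 ·f
[25] read 'd'  n1⇒n0 ·f
[26] read 'b'  n0⇒n5  emit P2@[26:26]
[27] read 'a'  n5⇒n6  emit P1@[26:27]
[28] read 'a'  n6⇒n1 ·f
[29] read 'c'  n1⇒n2
[30] read 'c'  n2⇒n3
[31] read 'b'  n3⇒n13 ·f  emit P2@[31:31]
[32] read 'd'  n13⇒n0 ·f
[33] read 'c'  n0⇒n12
[34] read 'b'  n12⇒n13  emit P2@[34:34]
[35] read 'c'  n13⇒n14
[36] read 'a'  n14⇒n15
[37] read 'a'  n15⇒n16  emit P5@[33:37],P6@[35:37]
[38] read 'b'  n16⇒n7 ·f  emit P2@[38:38]
[39] read 'a'  n7⇒n8  emit P1@[38:39],P3@[37:39]
[40] read 'c'  n8⇒n2 ·f
[41] read 'a'  n2⇒n17 ·f
[42] read 'a'  n17⇒n18  emit P6@[40:42]
[43] read 'b'  n18⇒n7 ·f  emit P2@[43:43]
[44] read 'b'  n7⇒n5 ·f  emit P2@[44:44]
[45] read 'd'  n5⇒n0 ·f
[46] read 'a'  n0⇒n1
[47] read 'c'  n1⇒n2
[48] read 'a'  n2⇒n17 ·f
[49] read 'c'  n17⇒n2 ·f
[50] read 'c'  n2⇒n3
[51] read 'a'  n3⇒n4  emit P0@[48:51]
[52] read 'b'  n4⇒n7 ·f  emit P2@[52:52]
[53] read 'c'  n7⇒n12 ·f
[54] read 'a'  n12⇒n17
[55] read 'a'  n17⇒n18  emit P6@[53:55]
[56] read 'c'  n18⇒n2 ·f
[57] read 'c'  n2⇒n3
[58] read 'a'  n3⇒n4  emit P0@[55:58]
[59] read 'd'  n4⇒n0 ·f
[60] read 'd'  n0⇒n0
[61] read 'b'  n0⇒n5  emit P2@[61:61]
[62] read 'b'  n5⇒n5 ·f  emit P2@[62:62]
[63] read 'b'  n5⇒n5 ·f  emit P2@[63:63]
[64] read 'c'  n5⇒n12 ·f
[65] read 'a'  n12⇒n17
[66] read 'a'  n17⇒n18  emit P6@[64:66]
[67] read 'b'  n18⇒n7 ·f  emit P2@[67:67]
[68] read 'a'  n7⇒n8  emit P1@[67:68],P3@[66:68]
[69] read 'd'  n8⇒n9 ·f
[70] read 'b'  n9⇒n10  emit P2@[70:70]
[71] read 'a'  n10⇒n11  emit P1@[70:71],P4@[67:71]

Matches: [[1,2],[3,2],[6,5],[6,6],[9,6],[14,2],[15,1],[15,3],[17,2],[18,1],[18,4],[20,2],[23,5],[23,6],[26,2],[27,1],[31,2],[34,2],[37,5],[37,6],[38,2],[39,1],[39,3],[42,6],[43,2],[44,2],[51,0],[52,2],[55,6],[58,0],[61,2],[62,2],[63,2],[66,6],[67,2],[68,1],[68,3],[70,2],[71,1],[71,4]]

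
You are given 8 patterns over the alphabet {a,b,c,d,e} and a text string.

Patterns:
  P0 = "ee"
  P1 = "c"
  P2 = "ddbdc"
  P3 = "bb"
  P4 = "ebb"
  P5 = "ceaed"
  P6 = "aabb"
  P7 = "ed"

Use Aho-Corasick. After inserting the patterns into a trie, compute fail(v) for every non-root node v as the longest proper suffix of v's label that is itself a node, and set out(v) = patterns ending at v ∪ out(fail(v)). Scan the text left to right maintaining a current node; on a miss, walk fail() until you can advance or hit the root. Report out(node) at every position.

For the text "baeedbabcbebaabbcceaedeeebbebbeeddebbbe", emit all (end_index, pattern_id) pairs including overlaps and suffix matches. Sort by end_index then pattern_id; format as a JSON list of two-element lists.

Construct AC machine:
Trie nodes:
  0='ε' goto a→17 b→9 c→3 d→4 e→1
  1='e' goto b→11 d→21 e→2
  2='ee' goto ·  ←P0
  3='c' goto e→13  ←P1
  4='d' goto d→5
  5='dd' goto b→6
  6='ddb' goto d→7
  7='ddbd' goto c→8
  8='ddbdc' goto ·  ←P2
  9='b' goto b→10
  10='bb' goto ·  ←P3
  11='eb' goto b→12
  12='ebb' goto ·  ←P4
  13='ce' goto a→14
  14='cea' goto e→15
  15='ceae' goto d→16
  16='ceaed' goto ·  ←P5
  17='a' goto a→18
  18='aa' goto b→19
  19='aab' goto b→20
  20='aabb' goto ·  ←P6
  21='ed' goto ·  ←P7

Failure links (BFS by depth):
  n1('e'): parent n0 fail=0; on 'e' 0 → fail=0;  out ∅∪∅=∅
  n3('c'): parent n0 fail=0; on 'c' 0 → fail=0;  out {1}∪∅={1}
  n4('d'): parent n0 fail=0; on 'd' 0 → fail=0;  out ∅∪∅=∅
  n9('b'): parent n0 fail=0; on 'b' 0 → fail=0;  out ∅∪∅=∅
  n17('a'): parent n0 fail=0; on 'a' 0 → fail=0;  out ∅∪∅=∅
  n2('ee'): parent n1 fail=0; on 'e' 0 → fail=1;  out {0}∪∅={0}
  n5('dd'): parent n4 fail=0; on 'd' 0 → fail=4;  out ∅∪∅=∅
  n10('bb'): parent n9 fail=0; on 'b' 0 → fail=9;  out {3}∪∅={3}
  n11('eb'): parent n1 fail=0; on 'b' 0 → fail=9;  out ∅∪∅=∅
  n13('ce'): parent n3 fail=0; on 'e' 0 → fail=1;  out ∅∪∅=∅
  n18('aa'): parent n17 fail=0; on 'a' 0 → fail=17;  out ∅∪∅=∅
  n21('ed'): parent n1 fail=0; on 'd' 0 → fail=4;  out {7}∪∅={7}
  n6('ddb'): parent n5 fail=4; on 'b' 4→0 → fail=9;  out ∅∪∅=∅
  n12('ebb'): parent n11 fail=9; on 'b' 9 → fail=10;  out {4}∪{3}={3,4}
  n14('cea'): parent n13 fail=1; on 'a' 1→0 → fail=17;  out ∅∪∅=∅
  n19('aab'): parent n18 fail=17; on 'b' 17→0 → fail=9;  out ∅∪∅=∅
  n7('ddbd'): parent n6 fail=9; on 'd' 9→0 → fail=4;  out ∅∪∅=∅
  n15('ceae'): parent n14 fail=17; on 'e' 17→0 → fail=1;  out ∅∪∅=∅
  n20('aabb'): parent n19 fail=9; on 'b' 9 → fail=10;  out {6}∪{3}={3,6}
  n8('ddbdc'): parent n7 fail=4; on 'c' 4→0 → fail=3;  out {2}∪{1}={1,2}
  n16('ceaed'): parent n15 fail=1; on 'd' 1 → fail=21;  out {5}∪{7}={5,7}

Scan:
pos 0 'b': at 9
pos 1 'a': at 17 (via fail)
pos 2 'e': at 1 (via fail)
pos 3 'e': at 2  ** P0@[2:3]
pos 4 'd': at 21 (via fail)  ** P7@[3:4]
pos 5 'b': at 9 (via fail)
pos 6 'a': at 17 (via fail)
pos 7 'b': at 9 (via fail)
pos 8 'c': at 3 (via fail)  ** P1@[8:8]
pos 9 'b': at 9 (via fail)
pos 10 'e': at 1 (via fail)
pos 11 'b': at 11
pos 12 'a': at 17 (via fail)
pos 13 'a': at 18
pos 14 'b': at 19
pos 15 'b': at 20  ** P3@[14:15],P6@[12:15]
pos 16 'c': at 3 (via fail)  ** P1@[16:16]
pos 17 'c': at 3 (via fail)  ** P1@[17:17]
pos 18 'e': at 13
pos 19 'a': at 14
pos 20 'e': at 15
pos 21 'd': at 16  ** P5@[17:21],P7@[20:21]
pos 22 'e': at 1 (via fail)
pos 23 'e': at 2  ** P0@[22:23]
pos 24 'e': at 2 (via fail)  ** P0@[23:24]
pos 25 'b': at 11 (via fail)
pos 26 'b': at 12  ** P3@[25:26],P4@[24:26]
pos 27 'e': at 1 (via fail)
pos 28 'b': at 11
pos 29 'b': at 12  ** P3@[28:29],P4@[27:29]
pos 30 'e': at 1 (via fail)
pos 31 'e': at 2  ** P0@[30:31]
pos 32 'd': at 21 (via fail)  ** P7@[31:32]
pos 33 'd': at 5 (via fail)
pos 34 'e': at 1 (via fail)
pos 35 'b': at 11
pos 36 'b': at 12  ** P3@[35:36],P4@[34:36]
pos 37 'b': at 10 (via fail)  ** P3@[36:37]
pos 38 'e': at 1 (via fail)

Matches: [[3,0],[4,7],[8,1],[15,3],[15,6],[16,1],[17,1],[21,5],[21,7],[23,0],[24,0],[26,3],[26,4],[29,3],[29,4],[31,0],[32,7],[36,3],[36,4],[37,3]]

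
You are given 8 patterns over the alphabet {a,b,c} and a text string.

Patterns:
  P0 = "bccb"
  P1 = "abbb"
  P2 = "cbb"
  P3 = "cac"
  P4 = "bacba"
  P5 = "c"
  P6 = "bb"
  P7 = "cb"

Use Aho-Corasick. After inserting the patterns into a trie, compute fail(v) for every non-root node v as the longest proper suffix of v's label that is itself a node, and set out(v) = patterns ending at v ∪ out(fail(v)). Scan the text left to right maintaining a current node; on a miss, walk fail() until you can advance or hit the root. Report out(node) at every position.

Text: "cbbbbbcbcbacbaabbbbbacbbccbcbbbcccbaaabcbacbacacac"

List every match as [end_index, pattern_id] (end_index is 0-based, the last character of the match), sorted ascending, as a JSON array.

Build automaton:
Trie (insert patterns):
  n0 'ε': a→5 b→1 c→9
  n1 'b': a→14 b→18 c→2
  n2 'bc': c→3
  n3 'bcc': b→4
  n4 'bccb': ·  ←P0
  n5 'a': b→6
  n6 'ab': b→7
  n7 'abb': b→8
  n8 'abbb': ·  ←P1
  n9 'c': a→12 b→10  ←P5
  n10 'cb': b→11  ←P7
  n11 'cbb': ·  ←P2
  n12 'ca': c→13
  n13 'cac': ·  ←P3
  n14 'ba': c→15
  n15 'bac': b→16
  n16 'bacb': a→17
  n17 'bacba': ·  ←P4
  n18 'bb': ·  ←P6

Failure links (BFS by depth):
  fail(1) 'b': from fail(0)=0 chase 'b': 0 ⇒ 0;  out=∅∪out(0)=∅
  fail(5) 'a': from fail(0)=0 chase 'a': 0 ⇒ 0;  out=∅∪out(0)=∅
  fail(9) 'c': from fail(0)=0 chase 'c': 0 ⇒ 0;  out={5}∪out(0)={5}
  fail(2) 'bc': from fail(1)=0 chase 'c': 0 ⇒ 9;  out=∅∪out(9)={5}
  fail(6) 'ab': from fail(5)=0 chase 'b': 0 ⇒ 1;  out=∅∪out(1)=∅
  fail(10) 'cb': from fail(9)=0 chase 'b': 0 ⇒ 1;  out={7}∪out(1)={7}
  fail(12) 'ca': from fail(9)=0 chase 'a': 0 ⇒ 5;  out=∅∪out(5)=∅
  fail(14) 'ba': from fail(1)=0 chase 'a': 0 ⇒ 5;  out=∅∪out(5)=∅
  fail(18) 'bb': from fail(1)=0 chase 'b': 0 ⇒ 1;  out={6}∪out(1)={6}
  fail(3) 'bcc': from fail(2)=9 chase 'c': 9→0 ⇒ 9;  out=∅∪out(9)={5}
  fail(7) 'abb': from fail(6)=1 chase 'b': 1 ⇒ 18;  out=∅∪out(18)={6}
  fail(11) 'cbb': from fail(10)=1 chase 'b': 1 ⇒ 18;  out={2}∪out(18)={2,6}
  fail(13) 'cac': from fail(12)=5 chase 'c': 5→0 ⇒ 9;  out={3}∪out(9)={3,5}
  fail(15) 'bac': from fail(14)=5 chase 'c': 5→0 ⇒ 9;  out=∅∪out(9)={5}
  fail(4) 'bccb': from fail(3)=9 chase 'b': 9 ⇒ 10;  out={0}∪out(10)={0,7}
  fail(8) 'abbb': from fail(7)=18 chase 'b': 18→1 ⇒ 18;  out={1}∪out(18)={1,6}
  fail(16) 'bacb': from fail(15)=9 chase 'b': 9 ⇒ 10;  out=∅∪out(10)={7}
  fail(17) 'bacba': from fail(16)=10 chase 'a': 10→1 ⇒ 14;  out={4}∪out(14)={4}

Text stream:
i=0 'c': node 0→9  emit P5@[0:0]
i=1 'b': node 9→10  emit P7@[0:1]
i=2 'b': node 10→11  emit P2@[0:2],P6@[1:2]
i=3 'b': node 11→18 ·f  emit P6@[2:3]
i=4 'b': node 18→18 ·f  emit P6@[3:4]
i=5 'b': node 18→18 ·f  emit P6@[4:5]
i=6 'c': node 18→2 ·f  emit P5@[6:6]
i=7 'b': node 2→10 ·f  emit P7@[6:7]
i=8 'c': node 10→2 ·f  emit P5@[8:8]
i=9 'b': node 2→10 ·f  emit P7@[8:9]
i=10 'a': node 10→14 ·f
i=11 'c': node 14→15  emit P5@[11:11]
i=12 'b': node 15→16  emit P7@[11:12]
i=13 'a': node 16→17  emit P4@[9:13]
i=14 'a': node 17→5 ·f
i=15 'b': node 5→6
i=16 'b': node 6→7  emit P6@[15:16]
i=17 'b': node 7→8  emit P1@[14:17],P6@[16:17]
i=18 'b': node 8→18 ·f  emit P6@[17:18]
i=19 'b': node 18→18 ·f  emit P6@[18:19]
i=20 'a': node 18→14 ·f
i=21 'c': node 14→15  emit P5@[21:21]
i=22 'b': node 15→16  emit P7@[21:22]
i=23 'b': node 16→11 ·f  emit P2@[21:23],P6@[22:23]
i=24 'c': node 11→2 ·f  emit P5@[24:24]
i=25 'c': node 2→3  emit P5@[25:25]
i=26 'b': node 3→4  emit P0@[23:26],P7@[25:26]
i=27 'c': node 4→2 ·f  emit P5@[27:27]
i=28 'b': node 2→10 ·f  emit P7@[27:28]
i=29 'b': node 10→11  emit P2@[27:29],P6@[28:29]
i=30 'b': node 11→18 ·f  emit P6@[29:30]
i=31 'c': node 18→2 ·f  emit P5@[31:31]
i=32 'c': node 2→3  emit P5@[32:32]
i=33 'c': node 3→9 ·f  emit P5@[33:33]
i=34 'b': node 9→10  emit P7@[33:34]
i=35 'a': node 10→14 ·f
i=36 'a': node 14→5 ·f
i=37 'a': node 5→5 ·f
i=38 'b': node 5→6
i=39 'c': node 6→2 ·f  emit P5@[39:39]
i=40 'b': node 2→10 ·f  emit P7@[39:40]
i=41 'a': node 10→14 ·f
i=42 'c': node 14→15  emit P5@[42:42]
i=43 'b': node 15→16  emit P7@[42:43]
i=44 'a': node 16→17  emit P4@[40:44]
i=45 'c': node 17→15 ·f  emit P5@[45:45]
i=46 'a': node 15→12 ·f
i=47 'c': node 12→13  emit P3@[45:47],P5@[47:47]
i=48 'a': node 13→12 ·f
i=49 'c': node 12→13  emit P3@[47:49],P5@[49:49]

All matches (sorted): [[0,5],[1,7],[2,2],[2,6],[3,6],[4,6],[5,6],[6,5],[7,7],[8,5],[9,7],[11,5],[12,7],[13,4],[16,6],[17,1],[17,6],[18,6],[19,6],[21,5],[22,7],[23,2],[23,6],[24,5],[25,5],[26,0],[26,7],[27,5],[28,7],[29,2],[29,6],[30,6],[31,5],[32,5],[33,5],[34,7],[39,5],[40,7],[42,5],[43,7],[44,4],[45,5],[47,3],[47,5],[49,3],[49,5]]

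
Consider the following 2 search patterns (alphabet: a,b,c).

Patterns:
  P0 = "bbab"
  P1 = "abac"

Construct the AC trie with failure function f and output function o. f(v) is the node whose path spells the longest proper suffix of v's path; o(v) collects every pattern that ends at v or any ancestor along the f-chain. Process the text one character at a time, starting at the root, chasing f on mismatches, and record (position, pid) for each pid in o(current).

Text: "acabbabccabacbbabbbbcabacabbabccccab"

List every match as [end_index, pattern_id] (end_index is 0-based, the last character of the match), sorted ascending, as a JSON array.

Build:
Trie nodes:
  n0 'ε': a→5 b→1
  n1 'b': b→2
  n2 'bb': a→3
  n3 'bba': b→4
  n4 'bbab': ·  [P0 ends]
  n5 'a': b→6
  n6 'ab': a→7
  n7 'aba': c→8
  n8 'abac': ·  [P1 ends]

BFS fail/out derivation:
  n1('b'): parent n0 fail=0; on 'b' 0 → fail=0;  out ∅∪∅=∅
  n5('a'): parent n0 fail=0; on 'a' 0 → fail=0;  out ∅∪∅=∅
  n2('bb'): parent n1 fail=0; on 'b' 0 → fail=1;  out ∅∪∅=∅
  n6('ab'): parent n5 fail=0; on 'b' 0 → fail=1;  out ∅∪∅=∅
  n3('bba'): parent n2 fail=1; on 'a' 1→0 → fail=5;  out ∅∪∅=∅
  n7('aba'): parent n6 fail=1; on 'a' 1→0 → fail=5;  out ∅∪∅=∅
  n4('bbab'): parent n3 fail=5; on 'b' 5 → fail=6;  out {0}∪∅={0}
  n8('abac'): parent n7 fail=5; on 'c' 5→0 → fail=0;  out {1}∪∅={1}

Scan:
pos 0 'a': at 5
pos 1 'c': at 0 (via fail)
pos 2 'a': at 5
pos 3 'b': at 6
pos 4 'b': at 2 (via fail)
pos 5 'a': at 3
pos 6 'b': at 4  ** P0@[3:6]
pos 7 'c': at 0 (via fail)
pos 8 'c': at 0
pos 9 'a': at 5
pos 10 'b': at 6
pos 11 'a': at 7
pos 12 'c': at 8  ** P1@[9:12]
pos 13 'b': at 1 (via fail)
pos 14 'b': at 2
pos 15 'a': at 3
pos 16 'b': at 4  ** P0@[13:16]
pos 17 'b': at 2 (via fail)
pos 18 'b': at 2 (via fail)
pos 19 'b': at 2 (via fail)
pos 20 'c': at 0 (via fail)
pos 21 'a': at 5
pos 22 'b': at 6
pos 23 'a': at 7
pos 24 'c': at 8  ** P1@[21:24]
pos 25 'a': at 5 (via fail)
pos 26 'b': at 6
pos 27 'b': at 2 (via fail)
pos 28 'a': at 3
pos 29 'b': at 4  ** P0@[26:29]
pos 30 'c': at 0 (via fail)
pos 31 'c': at 0
pos 32 'c': at 0
pos 33 'c': at 0
pos 34 'a': at 5
pos 35 'b': at 6

Matches: [[6,0],[12,1],[16,0],[24,1],[29,0]]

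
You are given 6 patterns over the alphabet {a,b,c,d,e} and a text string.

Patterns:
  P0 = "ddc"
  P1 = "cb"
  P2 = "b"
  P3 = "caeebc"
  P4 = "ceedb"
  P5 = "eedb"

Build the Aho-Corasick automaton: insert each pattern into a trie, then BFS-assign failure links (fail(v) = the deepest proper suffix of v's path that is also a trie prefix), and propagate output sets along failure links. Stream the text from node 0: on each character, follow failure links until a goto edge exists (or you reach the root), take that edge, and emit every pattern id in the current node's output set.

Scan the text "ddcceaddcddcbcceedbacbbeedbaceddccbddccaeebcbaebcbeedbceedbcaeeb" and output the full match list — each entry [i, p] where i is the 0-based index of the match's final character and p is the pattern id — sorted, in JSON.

Construct AC machine:
Trie nodes:
  n0 'ε': b→6 c→4 d→1 e→16
  n1 'd': d→2
  n2 'dd': c→3
  n3 'ddc': ·  [P0 ends]
  n4 'c': a→7 b→5 e→12
  n5 'cb': ·  [P1 ends]
  n6 'b': ·  [P2 ends]
  n7 'ca': e→8
  n8 'cae': e→9
  n9 'caee': b→10
  n10 'caeeb': c→11
  n11 'caeebc': ·  [P3 ends]
  n12 'ce': e→13
  n13 'cee': d→14
  n14 'ceed': b→15
  n15 'ceedb': ·  [P4 ends]
  n16 'e': e→17
  n17 'ee': d→18
  n18 'eed': b→19
  n19 'eedb': ·  [P5 ends]

Failure links (BFS by depth):
  fail(1) 'd': from fail(0)=0 chase 'd': 0 ⇒ 0;  out=∅∪out(0)=∅
  fail(4) 'c': from fail(0)=0 chase 'c': 0 ⇒ 0;  out=∅∪out(0)=∅
  fail(6) 'b': from fail(0)=0 chase 'b': 0 ⇒ 0;  out={2}∪out(0)={2}
  fail(16) 'e': from fail(0)=0 chase 'e': 0 ⇒ 0;  out=∅∪out(0)=∅
  fail(2) 'dd': from fail(1)=0 chase 'd': 0 ⇒ 1;  out=∅∪out(1)=∅
  fail(5) 'cb': from fail(4)=0 chase 'b': 0 ⇒ 6;  out={1}∪out(6)={1,2}
  fail(7) 'ca': from fail(4)=0 chase 'a': 0 ⇒ 0;  out=∅∪out(0)=∅
  fail(12) 'ce': from fail(4)=0 chase 'e': 0 ⇒ 16;  out=∅∪out(16)=∅
  fail(17) 'ee': from fail(16)=0 chase 'e': 0 ⇒ 16;  out=∅∪out(16)=∅
  fail(3) 'ddc': from fail(2)=1 chase 'c': 1→0 ⇒ 4;  out={0}∪out(4)={0}
  fail(8) 'cae': from fail(7)=0 chase 'e': 0 ⇒ 16;  out=∅∪out(16)=∅
  fail(13) 'cee': from fail(12)=16 chase 'e': 16 ⇒ 17;  out=∅∪out(17)=∅
  fail(18) 'eed': from fail(17)=16 chase 'd': 16→0 ⇒ 1;  out=∅∪out(1)=∅
  fail(9) 'caee': from fail(8)=16 chase 'e': 16 ⇒ 17;  out=∅∪out(17)=∅
  fail(14) 'ceed': from fail(13)=17 chase 'd': 17 ⇒ 18;  out=∅∪out(18)=∅
  fail(19) 'eedb': from fail(18)=1 chase 'b': 1→0 ⇒ 6;  out={5}∪out(6)={2,5}
  fail(10) 'caeeb': from fail(9)=17 chase 'b': 17→16→0 ⇒ 6;  out=∅∪out(6)={2}
  fail(15) 'ceedb': from fail(14)=18 chase 'b': 18 ⇒ 19;  out={4}∪out(19)={2,4,5}
  fail(11) 'caeebc': from fail(10)=6 chase 'c': 6→0 ⇒ 4;  out={3}∪out(4)={3}

Run:
pos 0 'd': at 1
pos 1 'd': at 2
pos 2 'c': at 3  emit P0@[0:2]
pos 3 'c': at 4 (fail-walked)
pos 4 'e': at 12
pos 5 'a': at 0 (fail-walked)
pos 6 'd': at 1
pos 7 'd': at 2
pos 8 'c': at 3  emit P0@[6:8]
pos 9 'd': at 1 (fail-walked)
pos 10 'd': at 2
pos 11 'c': at 3  emit P0@[9:11]
pos 12 'b': at 5 (fail-walked)  emit P1@[11:12],P2@[12:12]
pos 13 'c': at 4 (fail-walked)
pos 14 'c': at 4 (fail-walked)
pos 15 'e': at 12
pos 16 'e': at 13
pos 17 'd': at 14
pos 18 'b': at 15  emit P2@[18:18],P4@[14:18],P5@[15:18]
pos 19 'a': at 0 (fail-walked)
pos 20 'c': at 4
pos 21 'b': at 5  emit P1@[20:21],P2@[21:21]
pos 22 'b': at 6 (fail-walked)  emit P2@[22:22]
pos 23 'e': at 16 (fail-walked)
pos 24 'e': at 17
pos 25 'd': at 18
pos 26 'b': at 19  emit P2@[26:26],P5@[23:26]
pos 27 'a': at 0 (fail-walked)
pos 28 'c': at 4
pos 29 'e': at 12
pos 30 'd': at 1 (fail-walked)
pos 31 'd': at 2
pos 32 'c': at 3  emit P0@[30:32]
pos 33 'c': at 4 (fail-walked)
pos 34 'b': at 5  emit P1@[33:34],P2@[34:34]
pos 35 'd': at 1 (fail-walked)
pos 36 'd': at 2
pos 37 'c': at 3  emit P0@[35:37]
pos 38 'c': at 4 (fail-walked)
pos 39 'a': at 7
pos 40 'e': at 8
pos 41 'e': at 9
pos 42 'b': at 10  emit P2@[42:42]
pos 43 'c': at 11  emit P3@[38:43]
pos 44 'b': at 5 (fail-walked)  emit P1@[43:44],P2@[44:44]
pos 45 'a': at 0 (fail-walked)
pos 46 'e': at 16
pos 47 'b': at 6 (fail-walked)  emit P2@[47:47]
pos 48 'c': at 4 (fail-walked)
pos 49 'b': at 5  emit P1@[48:49],P2@[49:49]
pos 50 'e': at 16 (fail-walked)
pos 51 'e': at 17
pos 52 'd': at 18
pos 53 'b': at 19  emit P2@[53:53],P5@[50:53]
pos 54 'c': at 4 (fail-walked)
pos 55 'e': at 12
pos 56 'e': at 13
pos 57 'd': at 14
pos 58 'b': at 15  emit P2@[58:58],P4@[54:58],P5@[55:58]
pos 59 'c': at 4 (fail-walked)
pos 60 'a': at 7
pos 61 'e': at 8
pos 62 'e': at 9
pos 63 'b': at 10  emit P2@[63:63]

Result: [[2,0],[8,0],[11,0],[12,1],[12,2],[18,2],[18,4],[18,5],[21,1],[21,2],[22,2],[26,2],[26,5],[32,0],[34,1],[34,2],[37,0],[42,2],[43,3],[44,1],[44,2],[47,2],[49,1],[49,2],[53,2],[53,5],[58,2],[58,4],[58,5],[63,2]]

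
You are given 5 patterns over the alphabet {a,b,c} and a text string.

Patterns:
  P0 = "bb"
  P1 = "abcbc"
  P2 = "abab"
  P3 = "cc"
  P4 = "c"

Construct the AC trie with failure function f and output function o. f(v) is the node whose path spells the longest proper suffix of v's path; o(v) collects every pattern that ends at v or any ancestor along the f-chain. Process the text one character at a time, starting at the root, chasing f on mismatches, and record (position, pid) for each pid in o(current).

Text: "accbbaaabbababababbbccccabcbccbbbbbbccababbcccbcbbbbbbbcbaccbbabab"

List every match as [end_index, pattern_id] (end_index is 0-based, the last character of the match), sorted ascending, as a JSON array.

Build:
Trie (insert patterns):
  0='ε' goto a→3 b→1 c→10
  1='b' goto b→2
  2='bb' goto ·  ←P0
  3='a' goto b→4
  4='ab' goto a→8 c→5
  5='abc' goto b→6
  6='abcb' goto c→7
  7='abcbc' goto ·  ←P1
  8='aba' goto b→9
  9='abab' goto ·  ←P2
  10='c' goto c→11  ←P4
  11='cc' goto ·  ←P3

BFS fail/out derivation:
  n1('b'): parent n0 fail=0; on 'b' 0 → fail=0;  out ∅∪∅=∅
  n3('a'): parent n0 fail=0; on 'a' 0 → fail=0;  out ∅∪∅=∅
  n10('c'): parent n0 fail=0; on 'c' 0 → fail=0;  out {4}∪∅={4}
  n2('bb'): parent n1 fail=0; on 'b' 0 → fail=1;  out {0}∪∅={0}
  n4('ab'): parent n3 fail=0; on 'b' 0 → fail=1;  out ∅∪∅=∅
  n11('cc'): parent n10 fail=0; on 'c' 0 → fail=10;  out {3}∪{4}={3,4}
  n5('abc'): parent n4 fail=1; on 'c' 1→0 → fail=10;  out ∅∪{4}={4}
  n8('aba'): parent n4 fail=1; on 'a' 1→0 → fail=3;  out ∅∪∅=∅
  n6('abcb'): parent n5 fail=10; on 'b' 10→0 → fail=1;  out ∅∪∅=∅
  n9('abab'): parent n8 fail=3; on 'b' 3 → fail=4;  out {2}∪∅={2}
  n7('abcbc'): parent n6 fail=1; on 'c' 1→0 → fail=10;  out {1}∪{4}={1,4}

Scan:
pos 0 'a': at 3
pos 1 'c': at 10 ·f  → match P4@[1:1]
pos 2 'c': at 11  → match P3@[1:2],P4@[2:2]
pos 3 'b': at 1 ·f
pos 4 'b': at 2  → match P0@[3:4]
pos 5 'a': at 3 ·f
pos 6 'a': at 3 ·f
pos 7 'a': at 3 ·f
pos 8 'b': at 4
pos 9 'b': at 2 ·f  → match P0@[8:9]
pos 10 'a': at 3 ·f
pos 11 'b': at 4
pos 12 'a': at 8
pos 13 'b': at 9  → match P2@[10:13]
pos 14 'a': at 8 ·f
pos 15 'b': at 9  → match P2@[12:15]
pos 16 'a': at 8 ·f
pos 17 'b': at 9  → match P2@[14:17]
pos 18 'b': at 2 ·f  → match P0@[17:18]
pos 19 'b': at 2 ·f  → match P0@[18:19]
pos 20 'c': at 10 ·f  → match P4@[20:20]
pos 21 'c': at 11  → match P3@[20:21],P4@[21:21]
pos 22 'c': at 11 ·f  → match P3@[21:22],P4@[22:22]
pos 23 'c': at 11 ·f  → match P3@[22:23],P4@[23:23]
pos 24 'a': at 3 ·f
pos 25 'b': at 4
pos 26 'c': at 5  → match P4@[26:26]
pos 27 'b': at 6
pos 28 'c': at 7  → match P1@[24:28],P4@[28:28]
pos 29 'c': at 11 ·f  → match P3@[28:29],P4@[29:29]
pos 30 'b': at 1 ·f
pos 31 'b': at 2  → match P0@[30:31]
pos 32 'b': at 2 ·f  → match P0@[31:32]
pos 33 'b': at 2 ·f  → match P0@[32:33]
pos 34 'b': at 2 ·f  → match P0@[33:34]
pos 35 'b': at 2 ·f  → match P0@[34:35]
pos 36 'c': at 10 ·f  → match P4@[36:36]
pos 37 'c': at 11  → match P3@[36:37],P4@[37:37]
pos 38 'a': at 3 ·f
pos 39 'b': at 4
pos 40 'a': at 8
pos 41 'b': at 9  → match P2@[38:41]
pos 42 'b': at 2 ·f  → match P0@[41:42]
pos 43 'c': at 10 ·f  → match P4@[43:43]
pos 44 'c': at 11  → match P3@[43:44],P4@[44:44]
pos 45 'c': at 11 ·f  → match P3@[44:45],P4@[45:45]
pos 46 'b': at 1 ·f
pos 47 'c': at 10 ·f  → match P4@[47:47]
pos 48 'b': at 1 ·f
pos 49 'b': at 2  → match P0@[48:49]
pos 50 'b': at 2 ·f  → match P0@[49:50]
pos 51 'b': at 2 ·f  → match P0@[50:51]
pos 52 'b': at 2 ·f  → match P0@[51:52]
pos 53 'b': at 2 ·f  → match P0@[52:53]
pos 54 'b': at 2 ·f  → match P0@[53:54]
pos 55 'c': at 10 ·f  → match P4@[55:55]
pos 56 'b': at 1 ·f
pos 57 'a': at 3 ·f
pos 58 'c': at 10 ·f  → match P4@[58:58]
pos 59 'c': at 11  → match P3@[58:59],P4@[59:59]
pos 60 'b': at 1 ·f
pos 61 'b': at 2  → match P0@[60:61]
pos 62 'a': at 3 ·f
pos 63 'b': at 4
pos 64 'a': at 8
pos 65 'b': at 9  → match P2@[62:65]

Result: [[1,4],[2,3],[2,4],[4,0],[9,0],[13,2],[15,2],[17,2],[18,0],[19,0],[20,4],[21,3],[21,4],[22,3],[22,4],[23,3],[23,4],[26,4],[28,1],[28,4],[29,3],[29,4],[31,0],[32,0],[33,0],[34,0],[35,0],[36,4],[37,3],[37,4],[41,2],[42,0],[43,4],[44,3],[44,4],[45,3],[45,4],[47,4],[49,0],[50,0],[51,0],[52,0],[53,0],[54,0],[55,4],[58,4],[59,3],[59,4],[61,0],[65,2]]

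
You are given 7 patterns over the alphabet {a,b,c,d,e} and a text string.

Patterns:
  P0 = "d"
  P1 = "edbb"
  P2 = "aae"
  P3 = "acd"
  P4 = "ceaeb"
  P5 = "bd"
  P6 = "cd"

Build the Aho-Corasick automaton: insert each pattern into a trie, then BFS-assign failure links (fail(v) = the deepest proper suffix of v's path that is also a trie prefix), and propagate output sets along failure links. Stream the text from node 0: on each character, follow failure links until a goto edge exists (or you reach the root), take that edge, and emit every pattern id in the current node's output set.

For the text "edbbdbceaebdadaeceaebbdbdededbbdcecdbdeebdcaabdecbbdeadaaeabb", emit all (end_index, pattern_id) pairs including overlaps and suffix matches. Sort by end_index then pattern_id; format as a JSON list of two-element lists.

Build automaton:
Trie (insert patterns):
  0='ε' goto a→6 b→16 c→11 d→1 e→2
  1='d' goto ·  [P0 ends]
  2='e' goto d→3
  3='ed' goto b→4
  4='edb' goto b→5
  5='edbb' goto ·  [P1 ends]
  6='a' goto a→7 c→9
  7='aa' goto e→8
  8='aae' goto ·  [P2 ends]
  9='ac' goto d→10
  10='acd' goto ·  [P3 ends]
  11='c' goto d→18 e→12
  12='ce' goto a→13
  13='cea' goto e→14
  14='ceae' goto b→15
  15='ceaeb' goto ·  [P4 ends]
  16='b' goto d→17
  17='bd' goto ·  [P5 ends]
  18='cd' goto ·  [P6 ends]

Failure links (BFS by depth):
  fail(1) 'd': from fail(0)=0 chase 'd': 0 ⇒ 0;  out={0}∪out(0)={0}
  fail(2) 'e': from fail(0)=0 chase 'e': 0 ⇒ 0;  out=∅∪out(0)=∅
  fail(6) 'a': from fail(0)=0 chase 'a': 0 ⇒ 0;  out=∅∪out(0)=∅
  fail(11) 'c': from fail(0)=0 chase 'c': 0 ⇒ 0;  out=∅∪out(0)=∅
  fail(16) 'b': from fail(0)=0 chase 'b': 0 ⇒ 0;  out=∅∪out(0)=∅
  fail(3) 'ed': from fail(2)=0 chase 'd': 0 ⇒ 1;  out=∅∪out(1)={0}
  fail(7) 'aa': from fail(6)=0 chase 'a': 0 ⇒ 6;  out=∅∪out(6)=∅
  fail(9) 'ac': from fail(6)=0 chase 'c': 0 ⇒ 11;  out=∅∪out(11)=∅
  fail(12) 'ce': from fail(11)=0 chase 'e': 0 ⇒ 2;  out=∅∪out(2)=∅
  fail(17) 'bd': from fail(16)=0 chase 'd': 0 ⇒ 1;  out={5}∪out(1)={0,5}
  fail(18) 'cd': from fail(11)=0 chase 'd': 0 ⇒ 1;  out={6}∪out(1)={0,6}
  fail(4) 'edb': from fail(3)=1 chase 'b': 1→0 ⇒ 16;  out=∅∪out(16)=∅
  fail(8) 'aae': from fail(7)=6 chase 'e': 6→0 ⇒ 2;  out={2}∪out(2)={2}
  fail(10) 'acd': from fail(9)=11 chase 'd': 11 ⇒ 18;  out={3}∪out(18)={0,3,6}
  fail(13) 'cea': from fail(12)=2 chase 'a': 2→0 ⇒ 6;  out=∅∪out(6)=∅
  fail(5) 'edbb': from fail(4)=16 chase 'b': 16→0 ⇒ 16;  out={1}∪out(16)={1}
  fail(14) 'ceae': from fail(13)=6 chase 'e': 6→0 ⇒ 2;  out=∅∪out(2)=∅
  fail(15) 'ceaeb': from fail(14)=2 chase 'b': 2→0 ⇒ 16;  out={4}∪out(16)={4}

Text stream:
[0] read 'e'  n0⇒n2
[1] read 'd'  n2⇒n3  ** P0@[1:1]
[2] read 'b'  n3⇒n4
[3] read 'b'  n4⇒n5  ** P1@[0:3]
[4] read 'd'  n5⇒n17 (fail-walked)  ** P0@[4:4],P5@[3:4]
[5] read 'b'  n17⇒n16 (fail-walked)
[6] read 'c'  n16⇒n11 (fail-walked)
[7] read 'e'  n11⇒n12
[8] read 'a'  n12⇒n13
[9] read 'e'  n13⇒n14
[10] read 'b'  n14⇒n15  ** P4@[6:10]
[11] read 'd'  n15⇒n17 (fail-walked)  ** P0@[11:11],P5@[10:11]
[12] read 'a'  n17⇒n6 (fail-walked)
[13] read 'd'  n6⇒n1 (fail-walked)  ** P0@[13:13]
[14] read 'a'  n1⇒n6 (fail-walked)
[15] read 'e'  n6⇒n2 (fail-walked)
[16] read 'c'  n2⇒n11 (fail-walked)
[17] read 'e'  n11⇒n12
[18] read 'a'  n12⇒n13
[19] read 'e'  n13⇒n14
[20] read 'b'  n14⇒n15  ** P4@[16:20]
[21] read 'b'  n15⇒n16 (fail-walked)
[22] read 'd'  n16⇒n17  ** P0@[22:22],P5@[21:22]
[23] read 'b'  n17⇒n16 (fail-walked)
[24] read 'd'  n16⇒n17  ** P0@[24:24],P5@[23:24]
[25] read 'e'  n17⇒n2 (fail-walked)
[26] read 'd'  n2⇒n3  ** P0@[26:26]
[27] read 'e'  n3⇒n2 (fail-walked)
[28] read 'd'  n2⇒n3  ** P0@[28:28]
[29] read 'b'  n3⇒n4
[30] read 'b'  n4⇒n5  ** P1@[27:30]
[31] read 'd'  n5⇒n17 (fail-walked)  ** P0@[31:31],P5@[30:31]
[32] read 'c'  n17⇒n11 (fail-walked)
[33] read 'e'  n11⇒n12
[34] read 'c'  n12⇒n11 (fail-walked)
[35] read 'd'  n11⇒n18  ** P0@[35:35],P6@[34:35]
[36] read 'b'  n18⇒n16 (fail-walked)
[37] read 'd'  n16⇒n17  ** P0@[37:37],P5@[36:37]
[38] read 'e'  n17⇒n2 (fail-walked)
[39] read 'e'  n2⇒n2 (fail-walked)
[40] read 'b'  n2⇒n16 (fail-walked)
[41] read 'd'  n16⇒n17  ** P0@[41:41],P5@[40:41]
[42] read 'c'  n17⇒n11 (fail-walked)
[43] read 'a'  n11⇒n6 (fail-walked)
[44] read 'a'  n6⇒n7
[45] read 'b'  n7⇒n16 (fail-walked)
[46] read 'd'  n16⇒n17  ** P0@[46:46],P5@[45:46]
[47] read 'e'  n17⇒n2 (fail-walked)
[48] read 'c'  n2⇒n11 (fail-walked)
[49] read 'b'  n11⇒n16 (fail-walked)
[50] read 'b'  n16⇒n16 (fail-walked)
[51] read 'd'  n16⇒n17  ** P0@[51:51],P5@[50:51]
[52] read 'e'  n17⇒n2 (fail-walked)
[53] read 'a'  n2⇒n6 (fail-walked)
[54] read 'd'  n6⇒n1 (fail-walked)  ** P0@[54:54]
[55] read 'a'  n1⇒n6 (fail-walked)
[56] read 'a'  n6⇒n7
[57] read 'e'  n7⇒n8  ** P2@[55:57]
[58] read 'a'  n8⇒n6 (fail-walked)
[59] read 'b'  n6⇒n16 (fail-walked)
[60] read 'b'  n16⇒n16 (fail-walked)

All matches (sorted): [[1,0],[3,1],[4,0],[4,5],[10,4],[11,0],[11,5],[13,0],[20,4],[22,0],[22,5],[24,0],[24,5],[26,0],[28,0],[30,1],[31,0],[31,5],[35,0],[35,6],[37,0],[37,5],[41,0],[41,5],[46,0],[46,5],[51,0],[51,5],[54,0],[57,2]]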